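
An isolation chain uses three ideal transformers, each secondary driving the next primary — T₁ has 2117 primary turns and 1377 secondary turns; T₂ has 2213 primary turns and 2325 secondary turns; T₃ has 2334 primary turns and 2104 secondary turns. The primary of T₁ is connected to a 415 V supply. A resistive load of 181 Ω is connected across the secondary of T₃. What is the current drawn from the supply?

Secondary of T₁: V = 415.00 × 1377/2117 = 269.94 V.
Secondary of T₂: V = 269.94 × 2325/2213 = 283.60 V.
Secondary of T₃: V = 283.60 × 2104/2334 = 255.65 V.
I_load = 255.65/181 = 1.4124 A, so P_out = 255.65 × 1.4124 = 361.09 W.
All ideal ⇒ P_in = P_out, so I_supply = 361.09/415 = 0.870 A.

I_supply ≈ 0.870 A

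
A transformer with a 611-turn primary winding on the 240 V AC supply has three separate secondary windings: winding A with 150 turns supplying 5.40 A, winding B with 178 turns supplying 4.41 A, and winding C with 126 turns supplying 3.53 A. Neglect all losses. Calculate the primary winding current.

I_p ≈ 3.34 A

V_A = 240 × 150/611 = 58.920 V; V_B = 240 × 178/611 = 69.918 V; V_C = 240 × 126/611 = 49.493 V.
P_out = V_A I_A + V_B I_B + V_C I_C = 58.920×5.40 + 69.918×4.41 + 49.493×3.53 = 318.17 + 308.34 + 174.71 = 801.22 W.
Ideal ⇒ P_in = P_out, so I_p = P_out/V_p = 801.22/240 = 3.34 A.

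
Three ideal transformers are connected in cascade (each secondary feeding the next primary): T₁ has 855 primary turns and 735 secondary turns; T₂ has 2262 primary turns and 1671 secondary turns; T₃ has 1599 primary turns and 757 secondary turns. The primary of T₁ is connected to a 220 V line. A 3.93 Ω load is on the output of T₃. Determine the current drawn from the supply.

Secondary of T₁: V = 220.00 × 735/855 = 189.12 V.
Secondary of T₂: V = 189.12 × 1671/2262 = 139.71 V.
Secondary of T₃: V = 139.71 × 757/1599 = 66.142 V.
I_load = 66.142/3.93 = 16.830 A, so P_out = 66.142 × 16.830 = 1113.2 W.
All ideal ⇒ P_in = P_out, so I_supply = 1113.2/220 = 5.06 A.

I_supply ≈ 5.06 A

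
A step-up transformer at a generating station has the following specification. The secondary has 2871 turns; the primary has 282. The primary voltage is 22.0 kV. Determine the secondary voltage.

V_s/V_p = N_s/N_p, so V_s = 22000 × 2871/282 = 224000 V.

V_s ≈ 224000 V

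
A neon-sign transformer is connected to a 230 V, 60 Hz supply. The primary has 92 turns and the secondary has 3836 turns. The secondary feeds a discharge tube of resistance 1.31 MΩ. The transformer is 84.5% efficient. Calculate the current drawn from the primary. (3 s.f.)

I_p ≈ 0.361 A

V_s = 230 × 3836/92 = 9590.0 V.
I_s = V_s/R = 9590.0/(1.31×10^6) = 0.0073206 A.
P_out = V_s I_s = 9590.0 × 0.0073206 = 70.205 W.
P_in = P_out/η = 70.205/0.845 = 83.082 W.
I_p = P_in/V_p = 83.082/230 = 0.361 A.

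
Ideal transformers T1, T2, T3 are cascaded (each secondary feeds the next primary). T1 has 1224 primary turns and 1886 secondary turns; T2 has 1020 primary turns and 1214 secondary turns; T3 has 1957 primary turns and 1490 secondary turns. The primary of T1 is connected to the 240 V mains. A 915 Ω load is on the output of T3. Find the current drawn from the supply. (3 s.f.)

Secondary of T1: V = 240.00 × 1886/1224 = 369.80 V.
Secondary of T2: V = 369.80 × 1214/1020 = 440.14 V.
Secondary of T3: V = 440.14 × 1490/1957 = 335.11 V.
I_load = 335.11/915 = 0.36624 A, so P_out = 335.11 × 0.36624 = 122.73 W.
All ideal ⇒ P_in = P_out, so I_supply = 122.73/240 = 0.511 A.

I_supply ≈ 0.511 A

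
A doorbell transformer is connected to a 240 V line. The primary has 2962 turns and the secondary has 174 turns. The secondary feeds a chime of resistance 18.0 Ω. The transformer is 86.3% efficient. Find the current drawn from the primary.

V_s = 240 × 174/2962 = 14.099 V.
I_s = V_s/R = 14.099/18.0 = 0.78325 A.
P_out = V_s I_s = 14.099 × 0.78325 = 11.043 W.
P_in = P_out/η = 11.043/0.863 = 12.796 W.
I_p = P_in/V_p = 12.796/240 = 0.0533 A.

I_p ≈ 0.0533 A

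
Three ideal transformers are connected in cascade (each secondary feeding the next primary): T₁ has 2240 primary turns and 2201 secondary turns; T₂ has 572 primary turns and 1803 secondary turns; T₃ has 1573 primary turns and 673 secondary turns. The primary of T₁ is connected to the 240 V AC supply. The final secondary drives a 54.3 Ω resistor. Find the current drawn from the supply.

After T₁: V = 240.00 × 2201/2240 = 235.82 V.
After T₂: V = 235.82 × 1803/572 = 743.33 V.
After T₃: V = 743.33 × 673/1573 = 318.03 V.
I_load = 318.03/54.3 = 5.8569 A, so P_out = 318.03 × 5.8569 = 1862.7 W.
All ideal ⇒ P_in = P_out, so I_supply = 1862.7/240 = 7.76 A.

I_supply ≈ 7.76 A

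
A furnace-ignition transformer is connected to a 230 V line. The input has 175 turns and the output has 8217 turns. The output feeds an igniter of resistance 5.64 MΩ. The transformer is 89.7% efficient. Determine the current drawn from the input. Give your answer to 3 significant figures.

V_out = 230 × 8217/175 = 10799 V.
I_out = V_out/R = 10799/(5.64×10^6) = 0.0019148 A.
P_out = V_out I_out = 10799 × 0.0019148 = 20.679 W.
P_in = P_out/η = 20.679/0.897 = 23.053 W.
I_in = P_in/V_in = 23.053/230 = 0.100 A.

I_in ≈ 0.100 A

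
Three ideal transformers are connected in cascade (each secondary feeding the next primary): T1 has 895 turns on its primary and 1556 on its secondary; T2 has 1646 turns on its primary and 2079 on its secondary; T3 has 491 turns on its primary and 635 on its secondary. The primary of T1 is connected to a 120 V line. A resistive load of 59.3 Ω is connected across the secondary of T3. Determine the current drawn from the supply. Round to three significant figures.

I_supply ≈ 16.3 A

Secondary of T1: V = 120.00 × 1556/895 = 208.63 V.
Secondary of T2: V = 208.63 × 2079/1646 = 263.51 V.
Secondary of T3: V = 263.51 × 635/491 = 340.79 V.
I_load = 340.79/59.3 = 5.7469 A, so P_out = 340.79 × 5.7469 = 1958.5 W.
All ideal ⇒ P_in = P_out, so I_supply = 1958.5/120 = 16.3 A.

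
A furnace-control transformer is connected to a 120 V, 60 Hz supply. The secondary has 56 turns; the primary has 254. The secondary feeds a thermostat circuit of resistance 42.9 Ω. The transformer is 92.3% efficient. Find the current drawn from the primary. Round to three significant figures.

I_p ≈ 0.147 A

V_s = 120 × 56/254 = 26.457 V.
I_s = V_s/R = 26.457/42.9 = 0.61671 A.
P_out = V_s I_s = 26.457 × 0.61671 = 16.316 W.
P_in = P_out/η = 16.316/0.923 = 17.677 W.
I_p = P_in/V_p = 17.677/120 = 0.147 A.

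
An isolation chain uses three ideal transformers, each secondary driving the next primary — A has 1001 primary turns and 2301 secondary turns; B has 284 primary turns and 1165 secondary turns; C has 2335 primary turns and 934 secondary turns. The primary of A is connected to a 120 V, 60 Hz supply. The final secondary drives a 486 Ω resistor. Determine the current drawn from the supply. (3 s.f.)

After A: V = 120.00 × 2301/1001 = 275.84 V.
After B: V = 275.84 × 1165/284 = 1131.5 V.
After C: V = 1131.5 × 934/2335 = 452.62 V.
I_load = 452.62/486 = 0.93131 A, so P_out = 452.62 × 0.93131 = 421.53 W.
All ideal ⇒ P_in = P_out, so I_supply = 421.53/120 = 3.51 A.

I_supply ≈ 3.51 A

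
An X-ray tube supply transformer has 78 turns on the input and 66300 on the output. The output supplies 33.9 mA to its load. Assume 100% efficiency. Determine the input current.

I_in ≈ 28.8 A

For an ideal transformer I_in/I_out = N_out/N_in, so I_in = 0.0339 × 66300/78 = 28.8 A.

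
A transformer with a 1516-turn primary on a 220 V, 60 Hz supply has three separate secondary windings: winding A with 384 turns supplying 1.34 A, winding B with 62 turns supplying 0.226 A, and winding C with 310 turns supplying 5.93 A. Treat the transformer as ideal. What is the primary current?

V_A = 220 × 384/1516 = 55.726 V; V_B = 220 × 62/1516 = 8.9974 V; V_C = 220 × 310/1516 = 44.987 V.
P_out = V_A I_A + V_B I_B + V_C I_C = 55.726×1.34 + 8.9974×0.226 + 44.987×5.93 = 74.672 + 2.0334 + 266.77 = 343.48 W.
Ideal ⇒ P_in = P_out, so I_p = P_out/V_p = 343.48/220 = 1.56 A.

I_p ≈ 1.56 A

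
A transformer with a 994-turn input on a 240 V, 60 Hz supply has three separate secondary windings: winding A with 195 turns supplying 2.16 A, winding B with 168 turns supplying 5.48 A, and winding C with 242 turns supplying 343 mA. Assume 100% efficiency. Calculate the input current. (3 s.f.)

I_in ≈ 1.43 A

V_A = 240 × 195/994 = 47.082 V; V_B = 240 × 168/994 = 40.563 V; V_C = 240 × 242/994 = 58.431 V.
P_out = V_A I_A + V_B I_B + V_C I_C = 47.082×2.16 + 40.563×5.48 + 58.431×0.343 = 101.70 + 222.29 + 20.042 = 344.03 W.
Ideal ⇒ P_in = P_out, so I_in = P_out/V_in = 344.03/240 = 1.43 A.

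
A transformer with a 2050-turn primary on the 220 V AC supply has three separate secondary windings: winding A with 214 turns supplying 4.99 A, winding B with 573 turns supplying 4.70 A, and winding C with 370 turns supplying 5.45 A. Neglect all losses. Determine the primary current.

V_A = 220 × 214/2050 = 22.966 V; V_B = 220 × 573/2050 = 61.493 V; V_C = 220 × 370/2050 = 39.707 V.
P_out = V_A I_A + V_B I_B + V_C I_C = 22.966×4.99 + 61.493×4.70 + 39.707×5.45 = 114.60 + 289.02 + 216.40 = 620.02 W.
Ideal ⇒ P_in = P_out, so I_p = P_out/V_p = 620.02/220 = 2.82 A.

I_p ≈ 2.82 A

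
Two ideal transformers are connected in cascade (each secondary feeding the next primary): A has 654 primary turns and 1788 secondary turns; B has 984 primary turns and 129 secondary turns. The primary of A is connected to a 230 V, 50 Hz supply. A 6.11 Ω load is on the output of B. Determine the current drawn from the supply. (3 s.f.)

After A: V = 230.00 × 1788/654 = 628.81 V.
After B: V = 628.81 × 129/984 = 82.435 V.
I_load = 82.435/6.11 = 13.492 A, so P_out = 82.435 × 13.492 = 1112.2 W.
All ideal ⇒ P_in = P_out, so I_supply = 1112.2/230 = 4.84 A.

I_supply ≈ 4.84 A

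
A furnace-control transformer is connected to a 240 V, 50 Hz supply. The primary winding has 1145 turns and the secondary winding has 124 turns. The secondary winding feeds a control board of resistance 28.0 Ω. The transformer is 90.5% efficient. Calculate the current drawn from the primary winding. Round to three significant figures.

V_s = 240 × 124/1145 = 25.991 V.
I_s = V_s/R = 25.991/28.0 = 0.92826 A.
P_out = V_s I_s = 25.991 × 0.92826 = 24.127 W.
P_in = P_out/η = 24.127/0.905 = 26.659 W.
I_p = P_in/V_p = 26.659/240 = 0.111 A.

I_p ≈ 0.111 A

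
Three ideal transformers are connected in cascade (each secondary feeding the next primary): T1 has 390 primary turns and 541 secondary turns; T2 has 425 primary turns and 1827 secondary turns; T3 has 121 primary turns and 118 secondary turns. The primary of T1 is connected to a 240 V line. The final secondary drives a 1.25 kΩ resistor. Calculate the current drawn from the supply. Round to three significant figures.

I_supply ≈ 6.49 A

After T1: V = 240.00 × 541/390 = 332.92 V.
After T2: V = 332.92 × 1827/425 = 1431.2 V.
After T3: V = 1431.2 × 118/121 = 1395.7 V.
I_load = 1395.7/1250 = 1.1166 A, so P_out = 1395.7 × 1.1166 = 1558.4 W.
All ideal ⇒ P_in = P_out, so I_supply = 1558.4/240 = 6.49 A.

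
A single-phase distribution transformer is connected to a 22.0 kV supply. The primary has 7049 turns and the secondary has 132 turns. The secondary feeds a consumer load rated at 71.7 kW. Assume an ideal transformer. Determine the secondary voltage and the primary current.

V_s ≈ 412 V, I_p ≈ 3.26 A

V_s = V_p × N_s/N_p = 22000 × 132/7049 = 411.97 V.
I_s = P/V_s = 71700/411.97 = 174.04 A.
I_p = I_s × N_s/N_p = 174.04 × 132/7049 = 3.26 A.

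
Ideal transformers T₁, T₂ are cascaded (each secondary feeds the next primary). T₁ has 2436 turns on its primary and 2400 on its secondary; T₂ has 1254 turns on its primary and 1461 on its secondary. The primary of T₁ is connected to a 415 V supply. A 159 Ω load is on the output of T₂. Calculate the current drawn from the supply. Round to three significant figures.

I_supply ≈ 3.44 A

After T₁: V = 415.00 × 2400/2436 = 408.87 V.
After T₂: V = 408.87 × 1461/1254 = 476.36 V.
I_load = 476.36/159 = 2.9960 A, so P_out = 476.36 × 2.9960 = 1427.2 W.
All ideal ⇒ P_in = P_out, so I_supply = 1427.2/415 = 3.44 A.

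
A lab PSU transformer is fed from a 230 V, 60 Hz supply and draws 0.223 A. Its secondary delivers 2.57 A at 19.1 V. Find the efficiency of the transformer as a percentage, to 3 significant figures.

P_in = 230 × 0.223 = 51.2900 W.
P_out = 19.1 × 2.57 = 49.0870 W.
η = P_out/P_in = 49.0870/51.2900 = 0.957.

η ≈ 95.7%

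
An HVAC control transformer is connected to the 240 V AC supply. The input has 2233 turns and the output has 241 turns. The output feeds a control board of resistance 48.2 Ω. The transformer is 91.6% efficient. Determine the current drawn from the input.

V_out = 240 × 241/2233 = 25.902 V.
I_out = V_out/R = 25.902/48.2 = 0.53739 A.
P_out = V_out I_out = 25.902 × 0.53739 = 13.920 W.
P_in = P_out/η = 13.920/0.916 = 15.196 W.
I_in = P_in/V_in = 15.196/240 = 0.0633 A.

I_in ≈ 0.0633 A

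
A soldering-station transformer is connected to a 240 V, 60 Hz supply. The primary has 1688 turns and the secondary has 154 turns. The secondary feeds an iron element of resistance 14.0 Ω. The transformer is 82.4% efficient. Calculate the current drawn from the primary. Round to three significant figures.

V_s = 240 × 154/1688 = 21.896 V.
I_s = V_s/R = 21.896/14.0 = 1.5640 A.
P_out = V_s I_s = 21.896 × 1.5640 = 34.245 W.
P_in = P_out/η = 34.245/0.824 = 41.559 W.
I_p = P_in/V_p = 41.559/240 = 0.173 A.

I_p ≈ 0.173 A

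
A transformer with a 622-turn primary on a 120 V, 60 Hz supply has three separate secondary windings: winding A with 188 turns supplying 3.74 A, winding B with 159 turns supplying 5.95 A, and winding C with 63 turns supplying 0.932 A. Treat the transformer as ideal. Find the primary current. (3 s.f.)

V_A = 120 × 188/622 = 36.270 V; V_B = 120 × 159/622 = 30.675 V; V_C = 120 × 63/622 = 12.154 V.
P_out = V_A I_A + V_B I_B + V_C I_C = 36.270×3.74 + 30.675×5.95 + 12.154×0.932 = 135.65 + 182.52 + 11.328 = 329.50 W.
Ideal ⇒ P_in = P_out, so I_p = P_out/V_p = 329.50/120 = 2.75 A.

I_p ≈ 2.75 A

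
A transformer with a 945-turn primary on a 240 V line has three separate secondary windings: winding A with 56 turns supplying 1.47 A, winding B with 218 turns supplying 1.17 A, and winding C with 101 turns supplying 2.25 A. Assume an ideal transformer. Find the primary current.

I_p ≈ 0.597 A

V_A = 240 × 56/945 = 14.222 V; V_B = 240 × 218/945 = 55.365 V; V_C = 240 × 101/945 = 25.651 V.
P_out = V_A I_A + V_B I_B + V_C I_C = 14.222×1.47 + 55.365×1.17 + 25.651×2.25 = 20.907 + 64.777 + 57.714 = 143.40 W.
Ideal ⇒ P_in = P_out, so I_p = P_out/V_p = 143.40/240 = 0.597 A.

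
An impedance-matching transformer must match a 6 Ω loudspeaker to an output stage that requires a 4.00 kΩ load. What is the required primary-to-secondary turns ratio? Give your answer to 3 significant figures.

N_p/N_s ≈ 25.8

Z_p/Z_s = (N_p/N_s)², so N_p/N_s = √(4000/6) = √667 = 25.8.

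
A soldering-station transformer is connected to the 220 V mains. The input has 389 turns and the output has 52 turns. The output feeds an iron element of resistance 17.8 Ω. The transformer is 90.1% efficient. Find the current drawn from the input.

I_in ≈ 0.245 A

V_out = 220 × 52/389 = 29.409 V.
I_out = V_out/R = 29.409/17.8 = 1.6522 A.
P_out = V_out I_out = 29.409 × 1.6522 = 48.588 W.
P_in = P_out/η = 48.588/0.901 = 53.927 W.
I_in = P_in/V_in = 53.927/220 = 0.245 A.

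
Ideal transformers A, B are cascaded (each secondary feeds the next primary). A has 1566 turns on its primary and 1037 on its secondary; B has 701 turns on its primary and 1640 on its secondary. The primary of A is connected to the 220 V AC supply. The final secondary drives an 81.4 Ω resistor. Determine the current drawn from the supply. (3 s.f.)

I_supply ≈ 6.49 A

After A: V = 220.00 × 1037/1566 = 145.68 V.
After B: V = 145.68 × 1640/701 = 340.83 V.
I_load = 340.83/81.4 = 4.1871 A, so P_out = 340.83 × 4.1871 = 1427.1 W.
All ideal ⇒ P_in = P_out, so I_supply = 1427.1/220 = 6.49 A.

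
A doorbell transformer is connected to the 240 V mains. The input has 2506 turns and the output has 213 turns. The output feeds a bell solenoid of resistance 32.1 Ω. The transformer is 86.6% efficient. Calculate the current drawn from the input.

V_out = 240 × 213/2506 = 20.399 V.
I_out = V_out/R = 20.399/32.1 = 0.63548 A.
P_out = V_out I_out = 20.399 × 0.63548 = 12.963 W.
P_in = P_out/η = 12.963/0.866 = 14.969 W.
I_in = P_in/V_in = 14.969/240 = 0.0624 A.

I_in ≈ 0.0624 A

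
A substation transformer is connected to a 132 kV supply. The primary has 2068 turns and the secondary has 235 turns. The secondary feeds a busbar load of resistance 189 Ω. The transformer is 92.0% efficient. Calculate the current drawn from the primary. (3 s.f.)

V_s = 132000 × 235/2068 = 15000 V.
I_s = V_s/R = 15000/189 = 79.365 A.
P_out = V_s I_s = 15000 × 79.365 = 1.1905×10^6 W.
P_in = P_out/η = 1.1905×10^6/0.920 = 1.2940×10^6 W.
I_p = P_in/V_p = 1.2940×10^6/132000 = 9.80 A.

I_p ≈ 9.80 A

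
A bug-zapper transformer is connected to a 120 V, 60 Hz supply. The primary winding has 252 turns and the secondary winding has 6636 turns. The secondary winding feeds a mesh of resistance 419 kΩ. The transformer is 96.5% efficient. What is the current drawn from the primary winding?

I_p ≈ 0.206 A

V_s = 120 × 6636/252 = 3160.0 V.
I_s = V_s/R = 3160.0/419000 = 0.0075418 A.
P_out = V_s I_s = 3160.0 × 0.0075418 = 23.832 W.
P_in = P_out/η = 23.832/0.965 = 24.696 W.
I_p = P_in/V_p = 24.696/120 = 0.206 A.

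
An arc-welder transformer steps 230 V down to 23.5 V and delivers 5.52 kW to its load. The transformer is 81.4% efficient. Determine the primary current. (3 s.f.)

P_in = P_out/η = 5520/0.814 = 6781.3 W.
I_p = P_in/V_p = 6781.3/230 = 29.5 A.

I_p ≈ 29.5 A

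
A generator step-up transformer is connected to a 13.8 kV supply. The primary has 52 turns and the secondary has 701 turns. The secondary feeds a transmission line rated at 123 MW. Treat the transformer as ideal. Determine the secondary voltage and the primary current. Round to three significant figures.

V_s = V_p × N_s/N_p = 13800 × 701/52 = 186030 V.
I_s = P/V_s = 1.23×10^8/186030 = 661.17 A.
I_p = I_s × N_s/N_p = 661.17 × 701/52 = 8910 A.

V_s ≈ 186000 V, I_p ≈ 8910 A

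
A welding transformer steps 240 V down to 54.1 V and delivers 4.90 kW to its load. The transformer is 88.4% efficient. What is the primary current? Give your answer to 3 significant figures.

I_p ≈ 23.1 A

P_in = P_out/η = 4900/0.884 = 5543.0 W.
I_p = P_in/V_p = 5543.0/240 = 23.1 A.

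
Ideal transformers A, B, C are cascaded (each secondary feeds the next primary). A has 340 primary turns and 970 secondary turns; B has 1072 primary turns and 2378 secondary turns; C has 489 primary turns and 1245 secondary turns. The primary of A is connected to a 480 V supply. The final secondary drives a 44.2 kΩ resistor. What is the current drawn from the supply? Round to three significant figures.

Secondary of A: V = 480.00 × 970/340 = 1369.4 V.
Secondary of B: V = 1369.4 × 2378/1072 = 3037.7 V.
Secondary of C: V = 3037.7 × 1245/489 = 7734.1 V.
I_load = 7734.1/44200 = 0.17498 A, so P_out = 7734.1 × 0.17498 = 1353.3 W.
All ideal ⇒ P_in = P_out, so I_supply = 1353.3/480 = 2.82 A.

I_supply ≈ 2.82 A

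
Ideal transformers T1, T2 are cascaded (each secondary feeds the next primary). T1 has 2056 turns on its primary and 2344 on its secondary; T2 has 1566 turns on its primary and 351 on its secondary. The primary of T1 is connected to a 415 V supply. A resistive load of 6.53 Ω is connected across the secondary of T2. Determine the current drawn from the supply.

After T1: V = 415.00 × 2344/2056 = 473.13 V.
After T2: V = 473.13 × 351/1566 = 106.05 V.
I_load = 106.05/6.53 = 16.240 A, so P_out = 106.05 × 16.240 = 1722.2 W.
All ideal ⇒ P_in = P_out, so I_supply = 1722.2/415 = 4.15 A.

I_supply ≈ 4.15 A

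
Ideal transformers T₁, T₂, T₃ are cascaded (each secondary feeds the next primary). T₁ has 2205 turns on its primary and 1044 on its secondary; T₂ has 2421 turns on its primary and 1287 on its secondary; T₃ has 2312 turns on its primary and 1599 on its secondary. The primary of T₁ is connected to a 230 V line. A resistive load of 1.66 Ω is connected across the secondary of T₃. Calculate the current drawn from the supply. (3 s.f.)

I_supply ≈ 4.20 A

After T₁: V = 230.00 × 1044/2205 = 108.90 V.
After T₂: V = 108.90 × 1287/2421 = 57.890 V.
After T₃: V = 57.890 × 1599/2312 = 40.037 V.
I_load = 40.037/1.66 = 24.119 A, so P_out = 40.037 × 24.119 = 965.65 W.
All ideal ⇒ P_in = P_out, so I_supply = 965.65/230 = 4.20 A.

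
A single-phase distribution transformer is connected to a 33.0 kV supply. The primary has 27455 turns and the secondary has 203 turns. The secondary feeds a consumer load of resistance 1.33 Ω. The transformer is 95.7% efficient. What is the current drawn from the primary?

V_s = 33000 × 203/27455 = 244.00 V.
I_s = V_s/R = 244.00/1.33 = 183.46 A.
P_out = V_s I_s = 244.00 × 183.46 = 44764 W.
P_in = P_out/η = 44764/0.957 = 46775 W.
I_p = P_in/V_p = 46775/33000 = 1.42 A.

I_p ≈ 1.42 A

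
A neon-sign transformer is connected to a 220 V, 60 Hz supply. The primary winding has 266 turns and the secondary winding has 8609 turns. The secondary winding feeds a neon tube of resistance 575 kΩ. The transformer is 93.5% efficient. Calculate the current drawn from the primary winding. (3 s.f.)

I_p ≈ 0.429 A

V_s = 220 × 8609/266 = 7120.2 V.
I_s = V_s/R = 7120.2/575000 = 0.012383 A.
P_out = V_s I_s = 7120.2 × 0.012383 = 88.170 W.
P_in = P_out/η = 88.170/0.935 = 94.299 W.
I_p = P_in/V_p = 94.299/220 = 0.429 A.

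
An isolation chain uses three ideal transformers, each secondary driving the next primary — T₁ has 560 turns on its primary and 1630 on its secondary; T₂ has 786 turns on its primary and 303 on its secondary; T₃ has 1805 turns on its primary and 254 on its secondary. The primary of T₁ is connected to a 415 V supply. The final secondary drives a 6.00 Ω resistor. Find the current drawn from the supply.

I_supply ≈ 1.72 A

After T₁: V = 415.00 × 1630/560 = 1207.9 V.
After T₂: V = 1207.9 × 303/786 = 465.66 V.
After T₃: V = 465.66 × 254/1805 = 65.528 V.
I_load = 65.528/6.00 = 10.921 A, so P_out = 65.528 × 10.921 = 715.64 W.
All ideal ⇒ P_in = P_out, so I_supply = 715.64/415 = 1.72 A.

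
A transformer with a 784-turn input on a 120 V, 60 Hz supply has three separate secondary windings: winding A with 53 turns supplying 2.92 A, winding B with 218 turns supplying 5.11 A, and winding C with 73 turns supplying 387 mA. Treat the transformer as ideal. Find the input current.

I_in ≈ 1.65 A

V_A = 120 × 53/784 = 8.1122 V; V_B = 120 × 218/784 = 33.367 V; V_C = 120 × 73/784 = 11.173 V.
P_out = V_A I_A + V_B I_B + V_C I_C = 8.1122×2.92 + 33.367×5.11 + 11.173×0.387 = 23.688 + 170.51 + 4.3241 = 198.52 W.
Ideal ⇒ P_in = P_out, so I_in = P_out/V_in = 198.52/120 = 1.65 A.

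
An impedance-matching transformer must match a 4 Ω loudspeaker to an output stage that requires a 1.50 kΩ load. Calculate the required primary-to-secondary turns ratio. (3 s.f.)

N_p/N_s ≈ 19.4

Z_p/Z_s = (N_p/N_s)², so N_p/N_s = √(1500/4) = √375 = 19.4.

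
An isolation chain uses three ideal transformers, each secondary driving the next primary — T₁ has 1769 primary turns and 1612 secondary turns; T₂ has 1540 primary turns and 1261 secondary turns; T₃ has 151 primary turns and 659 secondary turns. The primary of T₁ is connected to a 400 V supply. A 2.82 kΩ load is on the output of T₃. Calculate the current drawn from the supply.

After T₁: V = 400.00 × 1612/1769 = 364.50 V.
After T₂: V = 364.50 × 1261/1540 = 298.46 V.
After T₃: V = 298.46 × 659/151 = 1302.6 V.
I_load = 1302.6/2820 = 0.46190 A, so P_out = 1302.6 × 0.46190 = 601.66 W.
All ideal ⇒ P_in = P_out, so I_supply = 601.66/400 = 1.50 A.

I_supply ≈ 1.50 A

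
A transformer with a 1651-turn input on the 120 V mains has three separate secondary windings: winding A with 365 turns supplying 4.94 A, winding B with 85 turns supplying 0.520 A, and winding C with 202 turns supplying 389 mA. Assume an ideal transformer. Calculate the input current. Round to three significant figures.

I_in ≈ 1.17 A

V_A = 120 × 365/1651 = 26.529 V; V_B = 120 × 85/1651 = 6.1781 V; V_C = 120 × 202/1651 = 14.682 V.
P_out = V_A I_A + V_B I_B + V_C I_C = 26.529×4.94 + 6.1781×0.520 + 14.682×0.389 = 131.06 + 3.2126 + 5.7113 = 139.98 W.
Ideal ⇒ P_in = P_out, so I_in = P_out/V_in = 139.98/120 = 1.17 A.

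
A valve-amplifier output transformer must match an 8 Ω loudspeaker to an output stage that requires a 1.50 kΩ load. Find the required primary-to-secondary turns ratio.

Z_p/Z_s = (N_p/N_s)², so N_p/N_s = √(1500/8) = √188 = 13.7.

N_p/N_s ≈ 13.7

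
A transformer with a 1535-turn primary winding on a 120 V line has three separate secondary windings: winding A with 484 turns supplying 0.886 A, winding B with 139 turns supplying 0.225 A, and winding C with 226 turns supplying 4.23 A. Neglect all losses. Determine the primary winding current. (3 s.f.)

V_A = 120 × 484/1535 = 37.837 V; V_B = 120 × 139/1535 = 10.866 V; V_C = 120 × 226/1535 = 17.668 V.
P_out = V_A I_A + V_B I_B + V_C I_C = 37.837×0.886 + 10.866×0.225 + 17.668×4.23 = 33.524 + 2.4450 + 74.735 = 110.70 W.
Ideal ⇒ P_in = P_out, so I_p = P_out/V_p = 110.70/120 = 0.923 A.

I_p ≈ 0.923 A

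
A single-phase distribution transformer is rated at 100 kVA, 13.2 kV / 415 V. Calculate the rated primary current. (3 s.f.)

I_p = S/V_p = 100000/13200 = 7.58 A.

I_p ≈ 7.58 A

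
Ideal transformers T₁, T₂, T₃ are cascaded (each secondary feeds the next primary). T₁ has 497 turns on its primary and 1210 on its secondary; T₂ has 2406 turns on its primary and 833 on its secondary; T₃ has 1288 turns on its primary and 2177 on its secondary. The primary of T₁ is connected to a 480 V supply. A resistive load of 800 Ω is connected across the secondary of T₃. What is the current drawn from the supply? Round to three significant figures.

After T₁: V = 480.00 × 1210/497 = 1168.6 V.
After T₂: V = 1168.6 × 833/2406 = 404.59 V.
After T₃: V = 404.59 × 2177/1288 = 683.85 V.
I_load = 683.85/800 = 0.85482 A, so P_out = 683.85 × 0.85482 = 584.57 W.
All ideal ⇒ P_in = P_out, so I_supply = 584.57/480 = 1.22 A.

I_supply ≈ 1.22 A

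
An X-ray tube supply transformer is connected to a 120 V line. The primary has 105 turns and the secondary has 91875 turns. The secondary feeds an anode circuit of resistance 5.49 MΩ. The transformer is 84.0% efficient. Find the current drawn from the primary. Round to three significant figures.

I_p ≈ 19.9 A

V_s = 120 × 91875/105 = 105000 V.
I_s = V_s/R = 105000/(5.49×10^6) = 0.019126 A.
P_out = V_s I_s = 105000 × 0.019126 = 2008.2 W.
P_in = P_out/η = 2008.2/0.840 = 2390.7 W.
I_p = P_in/V_p = 2390.7/120 = 19.9 A.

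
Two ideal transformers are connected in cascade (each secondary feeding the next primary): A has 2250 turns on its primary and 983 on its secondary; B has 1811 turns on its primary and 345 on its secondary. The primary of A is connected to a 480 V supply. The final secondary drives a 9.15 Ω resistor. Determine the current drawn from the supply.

Secondary of A: V = 480.00 × 983/2250 = 209.71 V.
Secondary of B: V = 209.71 × 345/1811 = 39.950 V.
I_load = 39.950/9.15 = 4.3661 A, so P_out = 39.950 × 4.3661 = 174.42 W.
All ideal ⇒ P_in = P_out, so I_supply = 174.42/480 = 0.363 A.

I_supply ≈ 0.363 A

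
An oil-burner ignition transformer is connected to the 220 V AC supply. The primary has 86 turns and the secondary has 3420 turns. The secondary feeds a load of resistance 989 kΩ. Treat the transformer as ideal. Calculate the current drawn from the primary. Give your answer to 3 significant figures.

I_p ≈ 0.352 A

V_s = V_p × N_s/N_p = 220 × 3420/86 = 8748.8 V.
I_s = V_s/R = 8748.8/989000 = 0.0088461 A.
For an ideal transformer I_p N_p = I_s N_s, so I_p = 0.0088461 × 3420/86 = 0.352 A.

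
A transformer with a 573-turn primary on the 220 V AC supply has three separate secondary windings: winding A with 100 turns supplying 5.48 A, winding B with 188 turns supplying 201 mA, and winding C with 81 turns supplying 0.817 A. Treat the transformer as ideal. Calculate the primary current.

I_p ≈ 1.14 A

V_A = 220 × 100/573 = 38.394 V; V_B = 220 × 188/573 = 72.182 V; V_C = 220 × 81/573 = 31.099 V.
P_out = V_A I_A + V_B I_B + V_C I_C = 38.394×5.48 + 72.182×0.201 + 31.099×0.817 = 210.40 + 14.508 + 25.408 = 250.32 W.
Ideal ⇒ P_in = P_out, so I_p = P_out/V_p = 250.32/220 = 1.14 A.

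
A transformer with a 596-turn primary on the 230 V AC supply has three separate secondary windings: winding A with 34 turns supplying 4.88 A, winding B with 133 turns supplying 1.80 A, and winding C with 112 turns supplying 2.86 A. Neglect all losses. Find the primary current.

V_A = 230 × 34/596 = 13.121 V; V_B = 230 × 133/596 = 51.326 V; V_C = 230 × 112/596 = 43.221 V.
P_out = V_A I_A + V_B I_B + V_C I_C = 13.121×4.88 + 51.326×1.80 + 43.221×2.86 = 64.030 + 92.386 + 123.61 = 280.03 W.
Ideal ⇒ P_in = P_out, so I_p = P_out/V_p = 280.03/230 = 1.22 A.

I_p ≈ 1.22 A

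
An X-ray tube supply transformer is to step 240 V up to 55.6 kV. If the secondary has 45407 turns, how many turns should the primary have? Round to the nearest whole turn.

N_p/N_s = V_p/V_s, so N_p = 45407 × 240/55600 = 196.0 ≈ 196 turns.

N_p = 196 turns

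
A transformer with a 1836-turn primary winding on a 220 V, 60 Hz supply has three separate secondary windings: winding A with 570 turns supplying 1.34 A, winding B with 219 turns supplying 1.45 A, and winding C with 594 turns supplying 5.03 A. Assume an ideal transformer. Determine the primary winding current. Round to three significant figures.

V_A = 220 × 570/1836 = 68.301 V; V_B = 220 × 219/1836 = 26.242 V; V_C = 220 × 594/1836 = 71.176 V.
P_out = V_A I_A + V_B I_B + V_C I_C = 68.301×1.34 + 26.242×1.45 + 71.176×5.03 = 91.523 + 38.051 + 358.02 = 487.59 W.
Ideal ⇒ P_in = P_out, so I_p = P_out/V_p = 487.59/220 = 2.22 A.

I_p ≈ 2.22 A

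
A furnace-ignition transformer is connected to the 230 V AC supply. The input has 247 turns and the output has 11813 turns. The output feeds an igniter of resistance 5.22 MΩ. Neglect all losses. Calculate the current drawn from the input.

I_in ≈ 0.101 A

V_out = V_in × N_out/N_in = 230 × 11813/247 = 11000 V.
I_out = V_out/R = 11000/(5.22×10^6) = 0.0021073 A.
For an ideal transformer I_in N_in = I_out N_out, so I_in = 0.0021073 × 11813/247 = 0.101 A.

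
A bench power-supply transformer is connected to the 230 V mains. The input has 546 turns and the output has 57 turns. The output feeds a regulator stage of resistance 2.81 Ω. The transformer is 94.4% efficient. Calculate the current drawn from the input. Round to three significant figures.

I_in ≈ 0.945 A

V_out = 230 × 57/546 = 24.011 V.
I_out = V_out/R = 24.011/2.81 = 8.5448 A.
P_out = V_out I_out = 24.011 × 8.5448 = 205.17 W.
P_in = P_out/η = 205.17/0.944 = 217.34 W.
I_in = P_in/V_in = 217.34/230 = 0.945 A.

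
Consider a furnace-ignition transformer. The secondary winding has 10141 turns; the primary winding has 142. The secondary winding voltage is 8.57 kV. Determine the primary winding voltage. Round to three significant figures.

V_p ≈ 120 V

V_p/V_s = N_p/N_s, so V_p = 8570 × 142/10141 = 120 V.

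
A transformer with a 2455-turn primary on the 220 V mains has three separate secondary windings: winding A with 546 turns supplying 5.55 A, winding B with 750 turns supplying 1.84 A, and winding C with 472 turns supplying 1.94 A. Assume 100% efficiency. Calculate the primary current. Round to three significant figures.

V_A = 220 × 546/2455 = 48.929 V; V_B = 220 × 750/2455 = 67.210 V; V_C = 220 × 472/2455 = 42.297 V.
P_out = V_A I_A + V_B I_B + V_C I_C = 48.929×5.55 + 67.210×1.84 + 42.297×1.94 = 271.55 + 123.67 + 82.057 = 477.28 W.
Ideal ⇒ P_in = P_out, so I_p = P_out/V_p = 477.28/220 = 2.17 A.

I_p ≈ 2.17 A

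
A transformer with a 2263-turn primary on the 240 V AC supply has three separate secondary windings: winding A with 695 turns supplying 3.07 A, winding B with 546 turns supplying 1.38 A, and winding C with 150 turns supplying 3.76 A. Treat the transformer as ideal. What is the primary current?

V_A = 240 × 695/2263 = 73.707 V; V_B = 240 × 546/2263 = 57.905 V; V_C = 240 × 150/2263 = 15.908 V.
P_out = V_A I_A + V_B I_B + V_C I_C = 73.707×3.07 + 57.905×1.38 + 15.908×3.76 = 226.28 + 79.910 + 59.814 = 366.01 W.
Ideal ⇒ P_in = P_out, so I_p = P_out/V_p = 366.01/240 = 1.53 A.

I_p ≈ 1.53 A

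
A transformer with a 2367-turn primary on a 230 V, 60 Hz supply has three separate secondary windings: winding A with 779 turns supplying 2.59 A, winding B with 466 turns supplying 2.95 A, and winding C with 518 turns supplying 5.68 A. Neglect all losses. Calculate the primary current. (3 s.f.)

V_A = 230 × 779/2367 = 75.695 V; V_B = 230 × 466/2367 = 45.281 V; V_C = 230 × 518/2367 = 50.334 V.
P_out = V_A I_A + V_B I_B + V_C I_C = 75.695×2.59 + 45.281×2.95 + 50.334×5.68 = 196.05 + 133.58 + 285.90 = 615.52 W.
Ideal ⇒ P_in = P_out, so I_p = P_out/V_p = 615.52/230 = 2.68 A.

I_p ≈ 2.68 A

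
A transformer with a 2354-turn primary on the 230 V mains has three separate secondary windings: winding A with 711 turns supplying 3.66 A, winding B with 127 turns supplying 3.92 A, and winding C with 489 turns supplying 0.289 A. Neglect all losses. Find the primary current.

V_A = 230 × 711/2354 = 69.469 V; V_B = 230 × 127/2354 = 12.409 V; V_C = 230 × 489/2354 = 47.778 V.
P_out = V_A I_A + V_B I_B + V_C I_C = 69.469×3.66 + 12.409×3.92 + 47.778×0.289 = 254.26 + 48.642 + 13.808 = 316.71 W.
Ideal ⇒ P_in = P_out, so I_p = P_out/V_p = 316.71/230 = 1.38 A.

I_p ≈ 1.38 A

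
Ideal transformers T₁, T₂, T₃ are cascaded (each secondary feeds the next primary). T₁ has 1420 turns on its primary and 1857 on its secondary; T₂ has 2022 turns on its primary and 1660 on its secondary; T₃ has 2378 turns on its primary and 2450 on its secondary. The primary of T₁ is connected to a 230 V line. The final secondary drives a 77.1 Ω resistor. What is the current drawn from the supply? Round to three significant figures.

Secondary of T₁: V = 230.00 × 1857/1420 = 300.78 V.
Secondary of T₂: V = 300.78 × 1660/2022 = 246.93 V.
Secondary of T₃: V = 246.93 × 2450/2378 = 254.41 V.
I_load = 254.41/77.1 = 3.2997 A, so P_out = 254.41 × 3.2997 = 839.48 W.
All ideal ⇒ P_in = P_out, so I_supply = 839.48/230 = 3.65 A.

I_supply ≈ 3.65 A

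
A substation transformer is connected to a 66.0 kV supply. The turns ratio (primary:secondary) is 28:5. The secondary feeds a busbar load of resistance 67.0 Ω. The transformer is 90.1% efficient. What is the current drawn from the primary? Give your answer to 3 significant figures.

V_s = 66000 × 5/28 = 11786 V.
I_s = V_s/R = 11786/67.0 = 175.91 A.
P_out = V_s I_s = 11786 × 175.91 = 2.0732×10^6 W.
P_in = P_out/η = 2.0732×10^6/0.901 = 2.3010×10^6 W.
I_p = P_in/V_p = 2.3010×10^6/66000 = 34.9 A.

I_p ≈ 34.9 A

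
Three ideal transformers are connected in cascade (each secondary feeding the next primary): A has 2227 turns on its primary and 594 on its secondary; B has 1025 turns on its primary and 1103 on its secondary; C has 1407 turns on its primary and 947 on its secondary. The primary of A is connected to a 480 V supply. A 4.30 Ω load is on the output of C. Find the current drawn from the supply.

Secondary of A: V = 480.00 × 594/2227 = 128.03 V.
Secondary of B: V = 128.03 × 1103/1025 = 137.77 V.
Secondary of C: V = 137.77 × 947/1407 = 92.729 V.
I_load = 92.729/4.30 = 21.565 A, so P_out = 92.729 × 21.565 = 1999.7 W.
All ideal ⇒ P_in = P_out, so I_supply = 1999.7/480 = 4.17 A.

I_supply ≈ 4.17 A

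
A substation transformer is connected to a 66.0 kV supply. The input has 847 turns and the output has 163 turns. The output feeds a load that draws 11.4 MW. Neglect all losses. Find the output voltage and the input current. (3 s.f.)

V_out = V_in × N_out/N_in = 66000 × 163/847 = 12701 V.
I_out = P/V_out = 1.14×10^7/12701 = 897.55 A.
I_in = I_out × N_out/N_in = 897.55 × 163/847 = 173 A.

V_out ≈ 12700 V, I_in ≈ 173 A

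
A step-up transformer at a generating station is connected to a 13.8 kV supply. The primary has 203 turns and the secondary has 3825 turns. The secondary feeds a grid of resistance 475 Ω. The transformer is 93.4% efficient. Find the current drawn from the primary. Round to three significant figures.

V_s = 13800 × 3825/203 = 260020 V.
I_s = V_s/R = 260020/475 = 547.42 A.
P_out = V_s I_s = 260020 × 547.42 = 1.4234×10^8 W.
P_in = P_out/η = 1.4234×10^8/0.934 = 1.5240×10^8 W.
I_p = P_in/V_p = 1.5240×10^8/13800 = 11000 A.

I_p ≈ 11000 A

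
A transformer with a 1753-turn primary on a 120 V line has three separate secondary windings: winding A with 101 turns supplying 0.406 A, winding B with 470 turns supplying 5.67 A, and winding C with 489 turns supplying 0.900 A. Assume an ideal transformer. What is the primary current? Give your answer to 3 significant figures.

I_p ≈ 1.79 A

V_A = 120 × 101/1753 = 6.9139 V; V_B = 120 × 470/1753 = 32.173 V; V_C = 120 × 489/1753 = 33.474 V.
P_out = V_A I_A + V_B I_B + V_C I_C = 6.9139×0.406 + 32.173×5.67 + 33.474×0.900 = 2.8070 + 182.42 + 30.127 = 215.36 W.
Ideal ⇒ P_in = P_out, so I_p = P_out/V_p = 215.36/120 = 1.79 A.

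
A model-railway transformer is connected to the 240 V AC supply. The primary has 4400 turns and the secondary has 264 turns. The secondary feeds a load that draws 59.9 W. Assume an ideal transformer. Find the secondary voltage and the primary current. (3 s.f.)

V_s = V_p × N_s/N_p = 240 × 264/4400 = 14.400 V.
I_s = P/V_s = 59.9/14.400 = 4.1597 A.
I_p = I_s × N_s/N_p = 4.1597 × 264/4400 = 0.250 A.

V_s ≈ 14.4 V, I_p ≈ 0.250 A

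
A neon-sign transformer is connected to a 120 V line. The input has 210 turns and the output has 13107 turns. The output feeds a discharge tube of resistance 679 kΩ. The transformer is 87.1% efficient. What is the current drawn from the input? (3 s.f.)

I_in ≈ 0.790 A

V_out = 120 × 13107/210 = 7489.7 V.
I_out = V_out/R = 7489.7/679000 = 0.011031 A.
P_out = V_out I_out = 7489.7 × 0.011031 = 82.615 W.
P_in = P_out/η = 82.615/0.871 = 94.851 W.
I_in = P_in/V_in = 94.851/120 = 0.790 A.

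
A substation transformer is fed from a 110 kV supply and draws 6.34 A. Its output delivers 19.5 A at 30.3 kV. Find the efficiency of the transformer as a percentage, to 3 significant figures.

P_in = 110000 × 6.34 = 697400 W.
P_out = 30300 × 19.5 = 590850 W.
η = P_out/P_in = 590850/697400 = 0.847.

η ≈ 84.7%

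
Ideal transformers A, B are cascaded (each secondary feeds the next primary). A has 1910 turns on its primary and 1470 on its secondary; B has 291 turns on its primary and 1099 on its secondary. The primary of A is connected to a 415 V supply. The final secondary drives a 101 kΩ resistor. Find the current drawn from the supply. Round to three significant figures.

I_supply ≈ 0.0347 A

After A: V = 415.00 × 1470/1910 = 319.40 V.
After B: V = 319.40 × 1099/291 = 1206.2 V.
I_load = 1206.2/101000 = 0.011943 A, so P_out = 1206.2 × 0.011943 = 14.406 W.
All ideal ⇒ P_in = P_out, so I_supply = 14.406/415 = 0.0347 A.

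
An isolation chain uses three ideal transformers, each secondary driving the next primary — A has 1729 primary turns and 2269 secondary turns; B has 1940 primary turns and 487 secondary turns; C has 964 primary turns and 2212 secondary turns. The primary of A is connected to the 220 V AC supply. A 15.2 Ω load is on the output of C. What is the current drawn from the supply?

I_supply ≈ 8.27 A

Secondary of A: V = 220.00 × 2269/1729 = 288.71 V.
Secondary of B: V = 288.71 × 487/1940 = 72.475 V.
Secondary of C: V = 72.475 × 2212/964 = 166.30 V.
I_load = 166.30/15.2 = 10.941 A, so P_out = 166.30 × 10.941 = 1819.5 W.
All ideal ⇒ P_in = P_out, so I_supply = 1819.5/220 = 8.27 A.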